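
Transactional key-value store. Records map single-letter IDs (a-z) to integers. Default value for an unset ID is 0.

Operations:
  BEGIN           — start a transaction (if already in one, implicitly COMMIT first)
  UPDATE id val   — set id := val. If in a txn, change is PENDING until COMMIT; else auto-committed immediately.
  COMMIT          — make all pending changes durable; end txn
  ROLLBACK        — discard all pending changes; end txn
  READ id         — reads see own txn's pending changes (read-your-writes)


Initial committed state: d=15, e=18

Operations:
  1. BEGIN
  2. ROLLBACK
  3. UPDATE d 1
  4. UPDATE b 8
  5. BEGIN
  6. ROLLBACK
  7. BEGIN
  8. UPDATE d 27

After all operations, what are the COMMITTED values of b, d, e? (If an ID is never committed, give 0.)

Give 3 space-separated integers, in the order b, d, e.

Initial committed: {d=15, e=18}
Op 1: BEGIN: in_txn=True, pending={}
Op 2: ROLLBACK: discarded pending []; in_txn=False
Op 3: UPDATE d=1 (auto-commit; committed d=1)
Op 4: UPDATE b=8 (auto-commit; committed b=8)
Op 5: BEGIN: in_txn=True, pending={}
Op 6: ROLLBACK: discarded pending []; in_txn=False
Op 7: BEGIN: in_txn=True, pending={}
Op 8: UPDATE d=27 (pending; pending now {d=27})
Final committed: {b=8, d=1, e=18}

Answer: 8 1 18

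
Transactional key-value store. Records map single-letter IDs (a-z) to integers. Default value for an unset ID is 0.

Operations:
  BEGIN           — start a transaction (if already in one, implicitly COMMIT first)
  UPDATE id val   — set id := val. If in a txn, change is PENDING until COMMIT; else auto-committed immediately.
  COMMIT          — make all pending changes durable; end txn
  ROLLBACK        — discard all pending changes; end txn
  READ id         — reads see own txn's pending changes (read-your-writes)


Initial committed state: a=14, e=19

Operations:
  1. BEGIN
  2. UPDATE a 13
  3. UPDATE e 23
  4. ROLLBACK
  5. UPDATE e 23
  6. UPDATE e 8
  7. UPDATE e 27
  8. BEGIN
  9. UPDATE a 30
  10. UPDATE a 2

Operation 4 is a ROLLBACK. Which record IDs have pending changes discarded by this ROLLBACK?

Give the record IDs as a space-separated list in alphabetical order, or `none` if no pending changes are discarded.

Initial committed: {a=14, e=19}
Op 1: BEGIN: in_txn=True, pending={}
Op 2: UPDATE a=13 (pending; pending now {a=13})
Op 3: UPDATE e=23 (pending; pending now {a=13, e=23})
Op 4: ROLLBACK: discarded pending ['a', 'e']; in_txn=False
Op 5: UPDATE e=23 (auto-commit; committed e=23)
Op 6: UPDATE e=8 (auto-commit; committed e=8)
Op 7: UPDATE e=27 (auto-commit; committed e=27)
Op 8: BEGIN: in_txn=True, pending={}
Op 9: UPDATE a=30 (pending; pending now {a=30})
Op 10: UPDATE a=2 (pending; pending now {a=2})
ROLLBACK at op 4 discards: ['a', 'e']

Answer: a e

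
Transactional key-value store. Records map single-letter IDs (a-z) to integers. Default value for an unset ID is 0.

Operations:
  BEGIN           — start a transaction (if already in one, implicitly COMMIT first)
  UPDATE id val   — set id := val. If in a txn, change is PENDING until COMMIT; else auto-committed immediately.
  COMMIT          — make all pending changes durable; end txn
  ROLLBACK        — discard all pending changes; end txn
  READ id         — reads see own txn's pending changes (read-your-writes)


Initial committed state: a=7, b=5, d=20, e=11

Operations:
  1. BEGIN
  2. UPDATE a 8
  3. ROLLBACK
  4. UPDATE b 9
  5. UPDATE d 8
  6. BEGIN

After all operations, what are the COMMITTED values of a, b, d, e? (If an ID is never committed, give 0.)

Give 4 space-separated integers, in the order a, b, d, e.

Initial committed: {a=7, b=5, d=20, e=11}
Op 1: BEGIN: in_txn=True, pending={}
Op 2: UPDATE a=8 (pending; pending now {a=8})
Op 3: ROLLBACK: discarded pending ['a']; in_txn=False
Op 4: UPDATE b=9 (auto-commit; committed b=9)
Op 5: UPDATE d=8 (auto-commit; committed d=8)
Op 6: BEGIN: in_txn=True, pending={}
Final committed: {a=7, b=9, d=8, e=11}

Answer: 7 9 8 11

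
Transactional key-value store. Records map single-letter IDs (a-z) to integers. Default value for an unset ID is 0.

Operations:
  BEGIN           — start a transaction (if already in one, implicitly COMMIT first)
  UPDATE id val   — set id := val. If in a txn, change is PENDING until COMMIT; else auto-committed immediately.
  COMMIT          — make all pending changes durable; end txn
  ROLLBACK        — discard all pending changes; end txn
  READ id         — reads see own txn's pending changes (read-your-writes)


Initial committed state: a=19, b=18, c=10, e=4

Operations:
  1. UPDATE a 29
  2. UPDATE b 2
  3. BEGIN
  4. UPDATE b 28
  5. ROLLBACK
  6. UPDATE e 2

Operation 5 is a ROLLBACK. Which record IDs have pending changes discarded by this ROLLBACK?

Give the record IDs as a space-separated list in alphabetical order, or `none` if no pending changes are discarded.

Answer: b

Derivation:
Initial committed: {a=19, b=18, c=10, e=4}
Op 1: UPDATE a=29 (auto-commit; committed a=29)
Op 2: UPDATE b=2 (auto-commit; committed b=2)
Op 3: BEGIN: in_txn=True, pending={}
Op 4: UPDATE b=28 (pending; pending now {b=28})
Op 5: ROLLBACK: discarded pending ['b']; in_txn=False
Op 6: UPDATE e=2 (auto-commit; committed e=2)
ROLLBACK at op 5 discards: ['b']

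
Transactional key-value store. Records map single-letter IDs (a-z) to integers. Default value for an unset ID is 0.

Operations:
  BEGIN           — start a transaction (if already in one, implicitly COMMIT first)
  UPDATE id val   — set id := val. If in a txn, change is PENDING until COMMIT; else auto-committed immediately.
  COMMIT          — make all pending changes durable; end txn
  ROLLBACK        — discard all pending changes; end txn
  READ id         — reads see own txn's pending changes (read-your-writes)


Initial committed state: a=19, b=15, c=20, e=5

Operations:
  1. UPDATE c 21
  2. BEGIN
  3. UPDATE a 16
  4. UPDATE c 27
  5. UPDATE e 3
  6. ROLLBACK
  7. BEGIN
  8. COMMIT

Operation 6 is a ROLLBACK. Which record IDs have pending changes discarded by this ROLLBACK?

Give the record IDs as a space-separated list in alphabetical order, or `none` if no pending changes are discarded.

Initial committed: {a=19, b=15, c=20, e=5}
Op 1: UPDATE c=21 (auto-commit; committed c=21)
Op 2: BEGIN: in_txn=True, pending={}
Op 3: UPDATE a=16 (pending; pending now {a=16})
Op 4: UPDATE c=27 (pending; pending now {a=16, c=27})
Op 5: UPDATE e=3 (pending; pending now {a=16, c=27, e=3})
Op 6: ROLLBACK: discarded pending ['a', 'c', 'e']; in_txn=False
Op 7: BEGIN: in_txn=True, pending={}
Op 8: COMMIT: merged [] into committed; committed now {a=19, b=15, c=21, e=5}
ROLLBACK at op 6 discards: ['a', 'c', 'e']

Answer: a c e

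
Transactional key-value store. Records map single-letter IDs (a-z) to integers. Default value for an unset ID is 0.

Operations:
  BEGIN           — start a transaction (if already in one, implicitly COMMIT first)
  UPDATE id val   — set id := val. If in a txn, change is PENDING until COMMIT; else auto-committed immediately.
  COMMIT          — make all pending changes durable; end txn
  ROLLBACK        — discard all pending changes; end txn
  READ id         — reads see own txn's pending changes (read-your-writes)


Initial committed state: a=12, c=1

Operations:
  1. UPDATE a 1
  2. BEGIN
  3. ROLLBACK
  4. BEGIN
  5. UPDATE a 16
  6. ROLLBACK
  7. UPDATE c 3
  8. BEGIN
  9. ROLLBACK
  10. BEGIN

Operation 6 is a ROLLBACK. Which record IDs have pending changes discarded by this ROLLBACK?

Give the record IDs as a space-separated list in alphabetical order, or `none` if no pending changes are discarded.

Answer: a

Derivation:
Initial committed: {a=12, c=1}
Op 1: UPDATE a=1 (auto-commit; committed a=1)
Op 2: BEGIN: in_txn=True, pending={}
Op 3: ROLLBACK: discarded pending []; in_txn=False
Op 4: BEGIN: in_txn=True, pending={}
Op 5: UPDATE a=16 (pending; pending now {a=16})
Op 6: ROLLBACK: discarded pending ['a']; in_txn=False
Op 7: UPDATE c=3 (auto-commit; committed c=3)
Op 8: BEGIN: in_txn=True, pending={}
Op 9: ROLLBACK: discarded pending []; in_txn=False
Op 10: BEGIN: in_txn=True, pending={}
ROLLBACK at op 6 discards: ['a']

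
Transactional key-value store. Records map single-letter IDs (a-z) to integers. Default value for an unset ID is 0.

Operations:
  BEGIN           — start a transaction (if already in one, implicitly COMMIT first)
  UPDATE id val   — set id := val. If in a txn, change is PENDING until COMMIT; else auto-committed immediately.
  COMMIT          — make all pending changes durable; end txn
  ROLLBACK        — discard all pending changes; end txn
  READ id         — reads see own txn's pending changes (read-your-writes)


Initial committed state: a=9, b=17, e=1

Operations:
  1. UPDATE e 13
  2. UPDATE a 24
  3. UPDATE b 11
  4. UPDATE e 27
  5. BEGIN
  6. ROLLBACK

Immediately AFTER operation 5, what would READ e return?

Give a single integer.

Answer: 27

Derivation:
Initial committed: {a=9, b=17, e=1}
Op 1: UPDATE e=13 (auto-commit; committed e=13)
Op 2: UPDATE a=24 (auto-commit; committed a=24)
Op 3: UPDATE b=11 (auto-commit; committed b=11)
Op 4: UPDATE e=27 (auto-commit; committed e=27)
Op 5: BEGIN: in_txn=True, pending={}
After op 5: visible(e) = 27 (pending={}, committed={a=24, b=11, e=27})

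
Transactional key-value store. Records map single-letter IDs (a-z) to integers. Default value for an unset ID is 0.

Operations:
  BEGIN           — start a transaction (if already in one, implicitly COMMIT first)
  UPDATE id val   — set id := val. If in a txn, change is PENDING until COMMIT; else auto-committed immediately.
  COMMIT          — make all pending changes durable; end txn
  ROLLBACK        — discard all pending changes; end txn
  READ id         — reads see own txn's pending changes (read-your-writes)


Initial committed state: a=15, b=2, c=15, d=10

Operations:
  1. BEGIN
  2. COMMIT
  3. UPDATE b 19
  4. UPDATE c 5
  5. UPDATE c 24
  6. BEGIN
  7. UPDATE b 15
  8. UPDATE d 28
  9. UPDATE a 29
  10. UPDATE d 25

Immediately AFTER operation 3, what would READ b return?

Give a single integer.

Answer: 19

Derivation:
Initial committed: {a=15, b=2, c=15, d=10}
Op 1: BEGIN: in_txn=True, pending={}
Op 2: COMMIT: merged [] into committed; committed now {a=15, b=2, c=15, d=10}
Op 3: UPDATE b=19 (auto-commit; committed b=19)
After op 3: visible(b) = 19 (pending={}, committed={a=15, b=19, c=15, d=10})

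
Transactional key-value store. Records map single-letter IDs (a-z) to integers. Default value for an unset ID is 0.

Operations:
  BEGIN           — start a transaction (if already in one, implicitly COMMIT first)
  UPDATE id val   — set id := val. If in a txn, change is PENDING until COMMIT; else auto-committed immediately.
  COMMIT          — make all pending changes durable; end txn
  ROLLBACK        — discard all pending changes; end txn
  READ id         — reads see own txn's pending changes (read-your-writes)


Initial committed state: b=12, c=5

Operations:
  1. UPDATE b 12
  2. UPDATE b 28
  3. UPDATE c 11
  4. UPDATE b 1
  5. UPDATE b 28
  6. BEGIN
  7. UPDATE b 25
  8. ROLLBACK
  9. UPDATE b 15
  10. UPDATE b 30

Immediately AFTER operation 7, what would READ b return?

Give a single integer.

Answer: 25

Derivation:
Initial committed: {b=12, c=5}
Op 1: UPDATE b=12 (auto-commit; committed b=12)
Op 2: UPDATE b=28 (auto-commit; committed b=28)
Op 3: UPDATE c=11 (auto-commit; committed c=11)
Op 4: UPDATE b=1 (auto-commit; committed b=1)
Op 5: UPDATE b=28 (auto-commit; committed b=28)
Op 6: BEGIN: in_txn=True, pending={}
Op 7: UPDATE b=25 (pending; pending now {b=25})
After op 7: visible(b) = 25 (pending={b=25}, committed={b=28, c=11})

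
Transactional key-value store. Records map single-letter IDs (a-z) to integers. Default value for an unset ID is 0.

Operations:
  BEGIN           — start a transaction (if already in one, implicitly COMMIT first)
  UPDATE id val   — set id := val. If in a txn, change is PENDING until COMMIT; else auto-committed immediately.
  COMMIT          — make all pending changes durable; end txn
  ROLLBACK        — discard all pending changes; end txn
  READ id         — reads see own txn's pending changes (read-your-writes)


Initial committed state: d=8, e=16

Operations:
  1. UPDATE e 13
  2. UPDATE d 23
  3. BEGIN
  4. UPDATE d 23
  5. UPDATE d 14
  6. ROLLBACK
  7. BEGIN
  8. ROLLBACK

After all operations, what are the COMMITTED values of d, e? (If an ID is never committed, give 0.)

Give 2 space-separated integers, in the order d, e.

Initial committed: {d=8, e=16}
Op 1: UPDATE e=13 (auto-commit; committed e=13)
Op 2: UPDATE d=23 (auto-commit; committed d=23)
Op 3: BEGIN: in_txn=True, pending={}
Op 4: UPDATE d=23 (pending; pending now {d=23})
Op 5: UPDATE d=14 (pending; pending now {d=14})
Op 6: ROLLBACK: discarded pending ['d']; in_txn=False
Op 7: BEGIN: in_txn=True, pending={}
Op 8: ROLLBACK: discarded pending []; in_txn=False
Final committed: {d=23, e=13}

Answer: 23 13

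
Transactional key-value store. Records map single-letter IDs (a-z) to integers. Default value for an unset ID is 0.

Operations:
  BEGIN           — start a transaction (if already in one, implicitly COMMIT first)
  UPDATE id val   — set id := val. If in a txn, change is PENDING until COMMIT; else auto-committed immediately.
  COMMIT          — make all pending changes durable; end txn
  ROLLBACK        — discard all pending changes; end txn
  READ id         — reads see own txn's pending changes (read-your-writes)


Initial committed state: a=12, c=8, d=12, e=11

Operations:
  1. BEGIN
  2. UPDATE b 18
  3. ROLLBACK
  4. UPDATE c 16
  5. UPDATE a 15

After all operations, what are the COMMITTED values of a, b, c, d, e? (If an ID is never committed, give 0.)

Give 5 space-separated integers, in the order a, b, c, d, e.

Answer: 15 0 16 12 11

Derivation:
Initial committed: {a=12, c=8, d=12, e=11}
Op 1: BEGIN: in_txn=True, pending={}
Op 2: UPDATE b=18 (pending; pending now {b=18})
Op 3: ROLLBACK: discarded pending ['b']; in_txn=False
Op 4: UPDATE c=16 (auto-commit; committed c=16)
Op 5: UPDATE a=15 (auto-commit; committed a=15)
Final committed: {a=15, c=16, d=12, e=11}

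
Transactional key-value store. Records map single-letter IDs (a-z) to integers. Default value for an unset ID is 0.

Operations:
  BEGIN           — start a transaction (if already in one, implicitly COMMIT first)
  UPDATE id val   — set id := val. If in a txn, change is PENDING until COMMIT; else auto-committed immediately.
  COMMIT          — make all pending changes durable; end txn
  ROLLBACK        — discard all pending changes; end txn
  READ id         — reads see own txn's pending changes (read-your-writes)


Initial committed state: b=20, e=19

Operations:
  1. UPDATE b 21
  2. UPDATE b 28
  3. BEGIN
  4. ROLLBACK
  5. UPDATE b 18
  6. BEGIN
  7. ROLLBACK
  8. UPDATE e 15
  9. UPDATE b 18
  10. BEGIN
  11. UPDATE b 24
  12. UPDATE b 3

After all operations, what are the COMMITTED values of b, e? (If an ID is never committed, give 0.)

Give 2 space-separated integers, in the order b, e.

Answer: 18 15

Derivation:
Initial committed: {b=20, e=19}
Op 1: UPDATE b=21 (auto-commit; committed b=21)
Op 2: UPDATE b=28 (auto-commit; committed b=28)
Op 3: BEGIN: in_txn=True, pending={}
Op 4: ROLLBACK: discarded pending []; in_txn=False
Op 5: UPDATE b=18 (auto-commit; committed b=18)
Op 6: BEGIN: in_txn=True, pending={}
Op 7: ROLLBACK: discarded pending []; in_txn=False
Op 8: UPDATE e=15 (auto-commit; committed e=15)
Op 9: UPDATE b=18 (auto-commit; committed b=18)
Op 10: BEGIN: in_txn=True, pending={}
Op 11: UPDATE b=24 (pending; pending now {b=24})
Op 12: UPDATE b=3 (pending; pending now {b=3})
Final committed: {b=18, e=15}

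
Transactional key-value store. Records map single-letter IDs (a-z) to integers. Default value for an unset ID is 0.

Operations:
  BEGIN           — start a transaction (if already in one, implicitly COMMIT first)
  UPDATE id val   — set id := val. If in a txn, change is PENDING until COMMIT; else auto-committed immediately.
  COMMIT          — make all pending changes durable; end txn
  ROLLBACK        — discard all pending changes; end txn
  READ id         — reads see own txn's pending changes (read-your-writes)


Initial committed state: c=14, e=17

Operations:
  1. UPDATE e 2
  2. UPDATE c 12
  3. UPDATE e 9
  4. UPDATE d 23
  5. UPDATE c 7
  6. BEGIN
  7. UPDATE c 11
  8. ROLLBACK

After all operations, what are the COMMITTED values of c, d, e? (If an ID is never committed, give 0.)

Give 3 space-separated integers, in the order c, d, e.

Initial committed: {c=14, e=17}
Op 1: UPDATE e=2 (auto-commit; committed e=2)
Op 2: UPDATE c=12 (auto-commit; committed c=12)
Op 3: UPDATE e=9 (auto-commit; committed e=9)
Op 4: UPDATE d=23 (auto-commit; committed d=23)
Op 5: UPDATE c=7 (auto-commit; committed c=7)
Op 6: BEGIN: in_txn=True, pending={}
Op 7: UPDATE c=11 (pending; pending now {c=11})
Op 8: ROLLBACK: discarded pending ['c']; in_txn=False
Final committed: {c=7, d=23, e=9}

Answer: 7 23 9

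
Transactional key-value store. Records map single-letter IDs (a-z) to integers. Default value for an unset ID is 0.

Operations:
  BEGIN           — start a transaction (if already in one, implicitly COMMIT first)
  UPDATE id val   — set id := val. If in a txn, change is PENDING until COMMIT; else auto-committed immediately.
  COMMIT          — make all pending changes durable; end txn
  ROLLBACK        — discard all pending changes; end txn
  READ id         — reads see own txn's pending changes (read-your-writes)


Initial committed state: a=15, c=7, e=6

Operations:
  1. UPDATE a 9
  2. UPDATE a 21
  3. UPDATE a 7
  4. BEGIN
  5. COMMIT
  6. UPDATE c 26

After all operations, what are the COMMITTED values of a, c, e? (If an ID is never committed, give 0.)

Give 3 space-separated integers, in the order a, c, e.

Answer: 7 26 6

Derivation:
Initial committed: {a=15, c=7, e=6}
Op 1: UPDATE a=9 (auto-commit; committed a=9)
Op 2: UPDATE a=21 (auto-commit; committed a=21)
Op 3: UPDATE a=7 (auto-commit; committed a=7)
Op 4: BEGIN: in_txn=True, pending={}
Op 5: COMMIT: merged [] into committed; committed now {a=7, c=7, e=6}
Op 6: UPDATE c=26 (auto-commit; committed c=26)
Final committed: {a=7, c=26, e=6}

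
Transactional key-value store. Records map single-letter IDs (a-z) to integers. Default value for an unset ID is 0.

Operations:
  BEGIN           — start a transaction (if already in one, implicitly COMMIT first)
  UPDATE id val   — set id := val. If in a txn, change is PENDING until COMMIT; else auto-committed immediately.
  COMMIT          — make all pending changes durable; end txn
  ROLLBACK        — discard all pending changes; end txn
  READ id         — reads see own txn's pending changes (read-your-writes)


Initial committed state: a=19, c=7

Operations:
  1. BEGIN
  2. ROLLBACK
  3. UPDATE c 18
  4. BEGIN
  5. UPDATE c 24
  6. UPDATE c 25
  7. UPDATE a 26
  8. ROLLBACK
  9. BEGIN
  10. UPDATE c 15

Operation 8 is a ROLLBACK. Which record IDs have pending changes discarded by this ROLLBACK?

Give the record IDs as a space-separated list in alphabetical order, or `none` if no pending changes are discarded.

Initial committed: {a=19, c=7}
Op 1: BEGIN: in_txn=True, pending={}
Op 2: ROLLBACK: discarded pending []; in_txn=False
Op 3: UPDATE c=18 (auto-commit; committed c=18)
Op 4: BEGIN: in_txn=True, pending={}
Op 5: UPDATE c=24 (pending; pending now {c=24})
Op 6: UPDATE c=25 (pending; pending now {c=25})
Op 7: UPDATE a=26 (pending; pending now {a=26, c=25})
Op 8: ROLLBACK: discarded pending ['a', 'c']; in_txn=False
Op 9: BEGIN: in_txn=True, pending={}
Op 10: UPDATE c=15 (pending; pending now {c=15})
ROLLBACK at op 8 discards: ['a', 'c']

Answer: a c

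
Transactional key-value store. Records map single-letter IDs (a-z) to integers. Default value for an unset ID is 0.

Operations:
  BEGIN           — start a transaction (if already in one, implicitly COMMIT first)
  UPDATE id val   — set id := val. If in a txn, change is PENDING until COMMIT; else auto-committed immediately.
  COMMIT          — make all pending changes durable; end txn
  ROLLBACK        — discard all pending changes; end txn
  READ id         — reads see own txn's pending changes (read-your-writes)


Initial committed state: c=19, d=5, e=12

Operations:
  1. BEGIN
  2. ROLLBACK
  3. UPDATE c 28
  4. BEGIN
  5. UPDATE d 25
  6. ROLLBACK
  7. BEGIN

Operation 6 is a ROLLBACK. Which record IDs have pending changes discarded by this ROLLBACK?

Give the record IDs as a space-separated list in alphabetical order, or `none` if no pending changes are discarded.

Answer: d

Derivation:
Initial committed: {c=19, d=5, e=12}
Op 1: BEGIN: in_txn=True, pending={}
Op 2: ROLLBACK: discarded pending []; in_txn=False
Op 3: UPDATE c=28 (auto-commit; committed c=28)
Op 4: BEGIN: in_txn=True, pending={}
Op 5: UPDATE d=25 (pending; pending now {d=25})
Op 6: ROLLBACK: discarded pending ['d']; in_txn=False
Op 7: BEGIN: in_txn=True, pending={}
ROLLBACK at op 6 discards: ['d']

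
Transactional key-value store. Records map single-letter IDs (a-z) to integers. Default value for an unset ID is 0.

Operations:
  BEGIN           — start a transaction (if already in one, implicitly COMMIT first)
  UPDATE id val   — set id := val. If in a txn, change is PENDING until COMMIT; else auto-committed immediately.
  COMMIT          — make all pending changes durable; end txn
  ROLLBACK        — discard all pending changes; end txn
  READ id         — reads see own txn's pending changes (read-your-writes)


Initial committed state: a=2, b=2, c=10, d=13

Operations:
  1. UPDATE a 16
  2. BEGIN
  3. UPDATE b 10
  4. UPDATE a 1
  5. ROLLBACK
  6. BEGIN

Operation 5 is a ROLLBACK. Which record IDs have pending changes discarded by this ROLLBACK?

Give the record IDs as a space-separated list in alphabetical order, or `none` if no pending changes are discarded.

Initial committed: {a=2, b=2, c=10, d=13}
Op 1: UPDATE a=16 (auto-commit; committed a=16)
Op 2: BEGIN: in_txn=True, pending={}
Op 3: UPDATE b=10 (pending; pending now {b=10})
Op 4: UPDATE a=1 (pending; pending now {a=1, b=10})
Op 5: ROLLBACK: discarded pending ['a', 'b']; in_txn=False
Op 6: BEGIN: in_txn=True, pending={}
ROLLBACK at op 5 discards: ['a', 'b']

Answer: a b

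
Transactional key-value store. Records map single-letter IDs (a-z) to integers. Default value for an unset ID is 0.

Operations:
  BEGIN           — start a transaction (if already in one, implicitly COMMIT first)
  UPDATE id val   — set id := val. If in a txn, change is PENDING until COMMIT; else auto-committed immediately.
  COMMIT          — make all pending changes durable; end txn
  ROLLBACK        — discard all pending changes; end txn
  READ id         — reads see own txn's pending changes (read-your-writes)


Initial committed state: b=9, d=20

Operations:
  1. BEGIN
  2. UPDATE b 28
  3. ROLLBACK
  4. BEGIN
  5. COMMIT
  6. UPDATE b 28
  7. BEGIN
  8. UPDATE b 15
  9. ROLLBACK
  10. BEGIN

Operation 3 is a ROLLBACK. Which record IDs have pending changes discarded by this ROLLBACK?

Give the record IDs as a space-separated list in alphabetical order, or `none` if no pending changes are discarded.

Answer: b

Derivation:
Initial committed: {b=9, d=20}
Op 1: BEGIN: in_txn=True, pending={}
Op 2: UPDATE b=28 (pending; pending now {b=28})
Op 3: ROLLBACK: discarded pending ['b']; in_txn=False
Op 4: BEGIN: in_txn=True, pending={}
Op 5: COMMIT: merged [] into committed; committed now {b=9, d=20}
Op 6: UPDATE b=28 (auto-commit; committed b=28)
Op 7: BEGIN: in_txn=True, pending={}
Op 8: UPDATE b=15 (pending; pending now {b=15})
Op 9: ROLLBACK: discarded pending ['b']; in_txn=False
Op 10: BEGIN: in_txn=True, pending={}
ROLLBACK at op 3 discards: ['b']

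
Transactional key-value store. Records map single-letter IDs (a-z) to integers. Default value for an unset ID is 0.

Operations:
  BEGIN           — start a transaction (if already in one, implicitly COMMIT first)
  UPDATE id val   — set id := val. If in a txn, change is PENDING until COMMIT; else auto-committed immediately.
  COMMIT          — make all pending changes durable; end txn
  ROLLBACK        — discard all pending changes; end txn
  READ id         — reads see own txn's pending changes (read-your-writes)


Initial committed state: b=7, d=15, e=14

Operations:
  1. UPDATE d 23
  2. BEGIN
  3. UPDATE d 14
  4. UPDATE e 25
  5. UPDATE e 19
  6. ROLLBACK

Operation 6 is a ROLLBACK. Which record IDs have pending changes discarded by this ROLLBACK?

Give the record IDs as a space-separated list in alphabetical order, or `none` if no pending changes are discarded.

Answer: d e

Derivation:
Initial committed: {b=7, d=15, e=14}
Op 1: UPDATE d=23 (auto-commit; committed d=23)
Op 2: BEGIN: in_txn=True, pending={}
Op 3: UPDATE d=14 (pending; pending now {d=14})
Op 4: UPDATE e=25 (pending; pending now {d=14, e=25})
Op 5: UPDATE e=19 (pending; pending now {d=14, e=19})
Op 6: ROLLBACK: discarded pending ['d', 'e']; in_txn=False
ROLLBACK at op 6 discards: ['d', 'e']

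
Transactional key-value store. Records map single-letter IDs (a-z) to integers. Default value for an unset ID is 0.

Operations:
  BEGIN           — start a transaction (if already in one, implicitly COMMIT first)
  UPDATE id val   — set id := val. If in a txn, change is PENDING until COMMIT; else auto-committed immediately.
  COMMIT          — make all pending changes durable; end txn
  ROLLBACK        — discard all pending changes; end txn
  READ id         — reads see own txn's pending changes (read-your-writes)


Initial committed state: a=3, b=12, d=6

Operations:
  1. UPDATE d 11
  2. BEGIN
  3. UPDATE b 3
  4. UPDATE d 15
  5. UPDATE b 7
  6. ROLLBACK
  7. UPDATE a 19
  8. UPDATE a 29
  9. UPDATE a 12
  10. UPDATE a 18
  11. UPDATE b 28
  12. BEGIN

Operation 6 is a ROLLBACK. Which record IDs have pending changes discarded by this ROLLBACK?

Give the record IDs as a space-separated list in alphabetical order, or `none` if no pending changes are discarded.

Initial committed: {a=3, b=12, d=6}
Op 1: UPDATE d=11 (auto-commit; committed d=11)
Op 2: BEGIN: in_txn=True, pending={}
Op 3: UPDATE b=3 (pending; pending now {b=3})
Op 4: UPDATE d=15 (pending; pending now {b=3, d=15})
Op 5: UPDATE b=7 (pending; pending now {b=7, d=15})
Op 6: ROLLBACK: discarded pending ['b', 'd']; in_txn=False
Op 7: UPDATE a=19 (auto-commit; committed a=19)
Op 8: UPDATE a=29 (auto-commit; committed a=29)
Op 9: UPDATE a=12 (auto-commit; committed a=12)
Op 10: UPDATE a=18 (auto-commit; committed a=18)
Op 11: UPDATE b=28 (auto-commit; committed b=28)
Op 12: BEGIN: in_txn=True, pending={}
ROLLBACK at op 6 discards: ['b', 'd']

Answer: b d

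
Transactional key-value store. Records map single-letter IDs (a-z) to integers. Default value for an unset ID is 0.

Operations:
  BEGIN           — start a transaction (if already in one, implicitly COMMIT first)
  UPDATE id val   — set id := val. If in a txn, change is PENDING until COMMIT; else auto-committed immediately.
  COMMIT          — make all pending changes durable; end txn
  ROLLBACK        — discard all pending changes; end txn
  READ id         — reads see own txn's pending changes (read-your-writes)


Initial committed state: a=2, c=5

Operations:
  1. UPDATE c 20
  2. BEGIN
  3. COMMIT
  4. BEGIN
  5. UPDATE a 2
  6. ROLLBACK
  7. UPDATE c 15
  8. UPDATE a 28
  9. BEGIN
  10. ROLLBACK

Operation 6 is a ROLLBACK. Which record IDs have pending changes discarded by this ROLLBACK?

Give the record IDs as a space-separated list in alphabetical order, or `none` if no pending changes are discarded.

Initial committed: {a=2, c=5}
Op 1: UPDATE c=20 (auto-commit; committed c=20)
Op 2: BEGIN: in_txn=True, pending={}
Op 3: COMMIT: merged [] into committed; committed now {a=2, c=20}
Op 4: BEGIN: in_txn=True, pending={}
Op 5: UPDATE a=2 (pending; pending now {a=2})
Op 6: ROLLBACK: discarded pending ['a']; in_txn=False
Op 7: UPDATE c=15 (auto-commit; committed c=15)
Op 8: UPDATE a=28 (auto-commit; committed a=28)
Op 9: BEGIN: in_txn=True, pending={}
Op 10: ROLLBACK: discarded pending []; in_txn=False
ROLLBACK at op 6 discards: ['a']

Answer: a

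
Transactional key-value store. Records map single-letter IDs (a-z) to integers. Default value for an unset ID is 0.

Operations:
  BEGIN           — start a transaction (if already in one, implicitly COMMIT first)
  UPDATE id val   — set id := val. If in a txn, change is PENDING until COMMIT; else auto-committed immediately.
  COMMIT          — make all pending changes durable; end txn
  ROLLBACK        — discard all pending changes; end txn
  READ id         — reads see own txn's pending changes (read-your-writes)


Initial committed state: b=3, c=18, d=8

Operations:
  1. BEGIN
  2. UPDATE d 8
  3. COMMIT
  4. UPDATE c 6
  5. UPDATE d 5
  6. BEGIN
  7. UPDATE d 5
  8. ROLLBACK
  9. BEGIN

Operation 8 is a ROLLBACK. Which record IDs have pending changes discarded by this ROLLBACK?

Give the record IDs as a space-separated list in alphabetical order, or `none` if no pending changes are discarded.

Answer: d

Derivation:
Initial committed: {b=3, c=18, d=8}
Op 1: BEGIN: in_txn=True, pending={}
Op 2: UPDATE d=8 (pending; pending now {d=8})
Op 3: COMMIT: merged ['d'] into committed; committed now {b=3, c=18, d=8}
Op 4: UPDATE c=6 (auto-commit; committed c=6)
Op 5: UPDATE d=5 (auto-commit; committed d=5)
Op 6: BEGIN: in_txn=True, pending={}
Op 7: UPDATE d=5 (pending; pending now {d=5})
Op 8: ROLLBACK: discarded pending ['d']; in_txn=False
Op 9: BEGIN: in_txn=True, pending={}
ROLLBACK at op 8 discards: ['d']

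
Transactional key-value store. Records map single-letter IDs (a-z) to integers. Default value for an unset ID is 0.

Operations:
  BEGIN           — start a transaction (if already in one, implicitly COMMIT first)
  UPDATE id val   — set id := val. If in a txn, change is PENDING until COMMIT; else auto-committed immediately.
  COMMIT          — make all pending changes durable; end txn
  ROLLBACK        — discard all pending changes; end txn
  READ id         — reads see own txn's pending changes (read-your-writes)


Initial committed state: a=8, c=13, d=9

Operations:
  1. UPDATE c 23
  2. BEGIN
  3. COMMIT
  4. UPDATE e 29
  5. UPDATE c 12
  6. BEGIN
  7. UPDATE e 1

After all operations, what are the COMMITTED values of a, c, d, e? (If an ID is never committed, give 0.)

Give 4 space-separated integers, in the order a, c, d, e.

Initial committed: {a=8, c=13, d=9}
Op 1: UPDATE c=23 (auto-commit; committed c=23)
Op 2: BEGIN: in_txn=True, pending={}
Op 3: COMMIT: merged [] into committed; committed now {a=8, c=23, d=9}
Op 4: UPDATE e=29 (auto-commit; committed e=29)
Op 5: UPDATE c=12 (auto-commit; committed c=12)
Op 6: BEGIN: in_txn=True, pending={}
Op 7: UPDATE e=1 (pending; pending now {e=1})
Final committed: {a=8, c=12, d=9, e=29}

Answer: 8 12 9 29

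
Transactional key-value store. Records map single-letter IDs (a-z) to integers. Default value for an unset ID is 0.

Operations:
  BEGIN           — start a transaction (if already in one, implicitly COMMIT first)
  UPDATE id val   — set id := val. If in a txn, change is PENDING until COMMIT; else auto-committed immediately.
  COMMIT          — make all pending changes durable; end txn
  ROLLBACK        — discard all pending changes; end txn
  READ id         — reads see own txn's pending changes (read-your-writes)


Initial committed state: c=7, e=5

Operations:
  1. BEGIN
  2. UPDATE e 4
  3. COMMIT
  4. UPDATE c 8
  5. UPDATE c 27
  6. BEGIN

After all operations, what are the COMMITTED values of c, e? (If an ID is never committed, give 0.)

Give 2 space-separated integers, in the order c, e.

Initial committed: {c=7, e=5}
Op 1: BEGIN: in_txn=True, pending={}
Op 2: UPDATE e=4 (pending; pending now {e=4})
Op 3: COMMIT: merged ['e'] into committed; committed now {c=7, e=4}
Op 4: UPDATE c=8 (auto-commit; committed c=8)
Op 5: UPDATE c=27 (auto-commit; committed c=27)
Op 6: BEGIN: in_txn=True, pending={}
Final committed: {c=27, e=4}

Answer: 27 4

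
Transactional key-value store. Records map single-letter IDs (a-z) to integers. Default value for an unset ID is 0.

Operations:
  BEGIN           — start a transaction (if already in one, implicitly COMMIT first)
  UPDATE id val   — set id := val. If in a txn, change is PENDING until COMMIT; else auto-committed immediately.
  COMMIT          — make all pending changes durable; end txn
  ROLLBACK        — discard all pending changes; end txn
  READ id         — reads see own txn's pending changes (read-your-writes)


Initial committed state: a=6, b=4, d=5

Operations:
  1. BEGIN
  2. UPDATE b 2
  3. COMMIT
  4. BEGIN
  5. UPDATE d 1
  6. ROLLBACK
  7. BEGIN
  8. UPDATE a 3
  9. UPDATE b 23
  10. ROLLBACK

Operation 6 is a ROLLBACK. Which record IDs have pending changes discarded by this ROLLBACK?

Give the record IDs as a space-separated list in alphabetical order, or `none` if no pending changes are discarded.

Answer: d

Derivation:
Initial committed: {a=6, b=4, d=5}
Op 1: BEGIN: in_txn=True, pending={}
Op 2: UPDATE b=2 (pending; pending now {b=2})
Op 3: COMMIT: merged ['b'] into committed; committed now {a=6, b=2, d=5}
Op 4: BEGIN: in_txn=True, pending={}
Op 5: UPDATE d=1 (pending; pending now {d=1})
Op 6: ROLLBACK: discarded pending ['d']; in_txn=False
Op 7: BEGIN: in_txn=True, pending={}
Op 8: UPDATE a=3 (pending; pending now {a=3})
Op 9: UPDATE b=23 (pending; pending now {a=3, b=23})
Op 10: ROLLBACK: discarded pending ['a', 'b']; in_txn=False
ROLLBACK at op 6 discards: ['d']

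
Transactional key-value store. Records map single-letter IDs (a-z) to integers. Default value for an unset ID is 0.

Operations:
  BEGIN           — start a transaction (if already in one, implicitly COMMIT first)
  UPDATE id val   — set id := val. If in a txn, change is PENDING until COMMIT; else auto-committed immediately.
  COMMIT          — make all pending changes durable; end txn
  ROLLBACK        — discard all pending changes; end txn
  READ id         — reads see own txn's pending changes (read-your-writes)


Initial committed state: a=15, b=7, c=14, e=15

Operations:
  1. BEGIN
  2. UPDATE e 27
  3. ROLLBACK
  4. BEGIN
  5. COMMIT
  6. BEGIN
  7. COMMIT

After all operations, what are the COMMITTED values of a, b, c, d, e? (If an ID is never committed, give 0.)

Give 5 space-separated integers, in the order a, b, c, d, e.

Initial committed: {a=15, b=7, c=14, e=15}
Op 1: BEGIN: in_txn=True, pending={}
Op 2: UPDATE e=27 (pending; pending now {e=27})
Op 3: ROLLBACK: discarded pending ['e']; in_txn=False
Op 4: BEGIN: in_txn=True, pending={}
Op 5: COMMIT: merged [] into committed; committed now {a=15, b=7, c=14, e=15}
Op 6: BEGIN: in_txn=True, pending={}
Op 7: COMMIT: merged [] into committed; committed now {a=15, b=7, c=14, e=15}
Final committed: {a=15, b=7, c=14, e=15}

Answer: 15 7 14 0 15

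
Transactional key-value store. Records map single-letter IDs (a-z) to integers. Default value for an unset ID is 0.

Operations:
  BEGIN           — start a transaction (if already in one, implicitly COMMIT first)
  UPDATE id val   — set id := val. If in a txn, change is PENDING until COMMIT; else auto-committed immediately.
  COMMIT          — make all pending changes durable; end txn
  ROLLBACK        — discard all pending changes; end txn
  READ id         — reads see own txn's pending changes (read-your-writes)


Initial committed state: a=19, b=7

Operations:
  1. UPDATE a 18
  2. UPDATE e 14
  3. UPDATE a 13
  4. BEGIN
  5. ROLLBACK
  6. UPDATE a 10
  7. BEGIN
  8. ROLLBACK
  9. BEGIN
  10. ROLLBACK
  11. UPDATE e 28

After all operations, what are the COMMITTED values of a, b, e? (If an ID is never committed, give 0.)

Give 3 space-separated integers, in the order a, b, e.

Initial committed: {a=19, b=7}
Op 1: UPDATE a=18 (auto-commit; committed a=18)
Op 2: UPDATE e=14 (auto-commit; committed e=14)
Op 3: UPDATE a=13 (auto-commit; committed a=13)
Op 4: BEGIN: in_txn=True, pending={}
Op 5: ROLLBACK: discarded pending []; in_txn=False
Op 6: UPDATE a=10 (auto-commit; committed a=10)
Op 7: BEGIN: in_txn=True, pending={}
Op 8: ROLLBACK: discarded pending []; in_txn=False
Op 9: BEGIN: in_txn=True, pending={}
Op 10: ROLLBACK: discarded pending []; in_txn=False
Op 11: UPDATE e=28 (auto-commit; committed e=28)
Final committed: {a=10, b=7, e=28}

Answer: 10 7 28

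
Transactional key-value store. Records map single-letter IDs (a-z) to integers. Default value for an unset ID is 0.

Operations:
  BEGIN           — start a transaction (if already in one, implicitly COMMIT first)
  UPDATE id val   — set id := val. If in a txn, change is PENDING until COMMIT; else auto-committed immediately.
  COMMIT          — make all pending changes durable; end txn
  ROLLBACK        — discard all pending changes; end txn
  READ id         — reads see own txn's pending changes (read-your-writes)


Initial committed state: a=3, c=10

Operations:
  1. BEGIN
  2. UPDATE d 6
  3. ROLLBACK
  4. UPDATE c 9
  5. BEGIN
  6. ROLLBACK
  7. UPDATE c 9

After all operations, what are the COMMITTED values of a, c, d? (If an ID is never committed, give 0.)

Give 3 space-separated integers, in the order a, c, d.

Answer: 3 9 0

Derivation:
Initial committed: {a=3, c=10}
Op 1: BEGIN: in_txn=True, pending={}
Op 2: UPDATE d=6 (pending; pending now {d=6})
Op 3: ROLLBACK: discarded pending ['d']; in_txn=False
Op 4: UPDATE c=9 (auto-commit; committed c=9)
Op 5: BEGIN: in_txn=True, pending={}
Op 6: ROLLBACK: discarded pending []; in_txn=False
Op 7: UPDATE c=9 (auto-commit; committed c=9)
Final committed: {a=3, c=9}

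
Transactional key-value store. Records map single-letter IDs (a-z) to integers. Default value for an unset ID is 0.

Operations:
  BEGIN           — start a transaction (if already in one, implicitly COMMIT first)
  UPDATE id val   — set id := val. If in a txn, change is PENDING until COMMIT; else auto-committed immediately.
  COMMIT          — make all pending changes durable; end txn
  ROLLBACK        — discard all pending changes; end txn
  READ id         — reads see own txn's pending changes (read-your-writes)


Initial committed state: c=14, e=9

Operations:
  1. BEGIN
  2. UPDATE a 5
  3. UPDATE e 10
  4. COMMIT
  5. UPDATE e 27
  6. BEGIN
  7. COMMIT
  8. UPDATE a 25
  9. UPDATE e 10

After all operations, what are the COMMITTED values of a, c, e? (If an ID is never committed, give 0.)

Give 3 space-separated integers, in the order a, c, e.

Initial committed: {c=14, e=9}
Op 1: BEGIN: in_txn=True, pending={}
Op 2: UPDATE a=5 (pending; pending now {a=5})
Op 3: UPDATE e=10 (pending; pending now {a=5, e=10})
Op 4: COMMIT: merged ['a', 'e'] into committed; committed now {a=5, c=14, e=10}
Op 5: UPDATE e=27 (auto-commit; committed e=27)
Op 6: BEGIN: in_txn=True, pending={}
Op 7: COMMIT: merged [] into committed; committed now {a=5, c=14, e=27}
Op 8: UPDATE a=25 (auto-commit; committed a=25)
Op 9: UPDATE e=10 (auto-commit; committed e=10)
Final committed: {a=25, c=14, e=10}

Answer: 25 14 10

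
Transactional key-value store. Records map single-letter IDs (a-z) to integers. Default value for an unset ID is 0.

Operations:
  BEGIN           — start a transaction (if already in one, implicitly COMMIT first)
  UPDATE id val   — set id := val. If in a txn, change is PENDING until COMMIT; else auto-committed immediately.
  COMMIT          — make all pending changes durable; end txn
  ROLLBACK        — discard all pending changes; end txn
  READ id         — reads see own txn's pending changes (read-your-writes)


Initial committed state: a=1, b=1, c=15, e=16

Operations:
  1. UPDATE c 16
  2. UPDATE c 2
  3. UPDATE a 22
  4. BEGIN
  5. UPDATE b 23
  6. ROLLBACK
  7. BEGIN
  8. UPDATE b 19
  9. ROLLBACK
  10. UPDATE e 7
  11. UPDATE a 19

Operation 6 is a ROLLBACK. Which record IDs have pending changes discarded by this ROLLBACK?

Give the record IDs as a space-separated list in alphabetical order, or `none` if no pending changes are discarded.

Initial committed: {a=1, b=1, c=15, e=16}
Op 1: UPDATE c=16 (auto-commit; committed c=16)
Op 2: UPDATE c=2 (auto-commit; committed c=2)
Op 3: UPDATE a=22 (auto-commit; committed a=22)
Op 4: BEGIN: in_txn=True, pending={}
Op 5: UPDATE b=23 (pending; pending now {b=23})
Op 6: ROLLBACK: discarded pending ['b']; in_txn=False
Op 7: BEGIN: in_txn=True, pending={}
Op 8: UPDATE b=19 (pending; pending now {b=19})
Op 9: ROLLBACK: discarded pending ['b']; in_txn=False
Op 10: UPDATE e=7 (auto-commit; committed e=7)
Op 11: UPDATE a=19 (auto-commit; committed a=19)
ROLLBACK at op 6 discards: ['b']

Answer: b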